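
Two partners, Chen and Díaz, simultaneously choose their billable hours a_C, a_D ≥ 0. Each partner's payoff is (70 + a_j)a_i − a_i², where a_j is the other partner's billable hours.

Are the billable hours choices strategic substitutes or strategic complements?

strategic complements

Chen's payoff is (70 + a_D)a_C − a_C².
∂π/∂a_C = 70 + a_D − 2a_C = 0, so a_C = 35 + 0.5a_D.
The best-response slope da_C/da_D = 0.5 > 0: the reaction function is upward-sloping, so the choices are strategic complements.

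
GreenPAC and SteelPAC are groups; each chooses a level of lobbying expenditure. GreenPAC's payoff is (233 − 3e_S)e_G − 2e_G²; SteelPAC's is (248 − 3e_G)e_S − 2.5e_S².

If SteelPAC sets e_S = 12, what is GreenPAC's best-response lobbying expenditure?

Expanding GreenPAC's payoff: 233e_G − 3e_Se_G − 2e_G².
∂π/∂e_G = 233 − 3e_S − 4e_G = 0, so e_G = 58.25 − 0.75e_S.
At e_S = 12: e_G = 58.25 − 0.75·12 = 49.25.

49.25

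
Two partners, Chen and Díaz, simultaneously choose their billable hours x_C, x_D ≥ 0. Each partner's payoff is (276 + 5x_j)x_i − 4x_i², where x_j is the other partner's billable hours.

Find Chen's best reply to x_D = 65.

Chen's payoff is (276 + 5x_D)x_C − 4x_C².
∂π/∂x_C = 276 + 5x_D − 8x_C = 0, so x_C = 34.5 + 0.625x_D.
At x_D = 65: x_C = 34.5 + 0.625·65 = 75.125.

75.125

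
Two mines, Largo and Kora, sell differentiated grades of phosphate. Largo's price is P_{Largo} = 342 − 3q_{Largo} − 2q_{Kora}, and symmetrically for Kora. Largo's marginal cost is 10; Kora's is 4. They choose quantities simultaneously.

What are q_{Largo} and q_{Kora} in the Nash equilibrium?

41.125, 42.625

Mine Largo's profit: π = q_{Largo}(342 − 3q_{Largo} − 2q_{Kora}) − 10q_{Largo}.
∂π/∂q_{Largo} = 332 − 6q_{Largo} − 2q_{Kora} = 0 ⇒ q_{Largo} = 166/3 − (1/3)q_{Kora}.
Similarly q_{Kora} = 169/3 − (1/3)q_{Largo}.
Substituting the second reaction function into the first: q_{Largo} = 166/3 − (1/3)(169/3 − (1/3)q_{Largo}), which gives (8/9)q_{Largo} = 329/9 ⇒ q_{Largo} = 41.125.
Then q_{Kora} = 169/3 − (1/3)·41.125 = 42.625.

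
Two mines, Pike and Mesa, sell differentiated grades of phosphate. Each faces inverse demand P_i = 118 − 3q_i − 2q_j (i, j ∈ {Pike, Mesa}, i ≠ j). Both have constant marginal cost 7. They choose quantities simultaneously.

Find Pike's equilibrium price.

48.625

Mine Pike's profit: π = q_{Pike}(118 − 3q_{Pike} − 2q_{Mesa}) − 7q_{Pike}.
∂π/∂q_{Pike} = 111 − 6q_{Pike} − 2q_{Mesa} = 0 ⇒ q_{Pike} = 18.5 − (1/3)q_{Mesa}.
By symmetry q_{Mesa} = q_{Pike}; substituting into the reaction function, (4/3)q_{Pike} = 18.5 and q_{Pike} = 13.875.
P_{Pike} = 118 − 3·13.875 − 2·13.875 = 48.625.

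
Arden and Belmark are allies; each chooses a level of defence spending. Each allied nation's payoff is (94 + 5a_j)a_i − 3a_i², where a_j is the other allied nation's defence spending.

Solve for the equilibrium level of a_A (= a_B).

Arden's payoff is (94 + 5a_B)a_A − 3a_A².
∂π/∂a_A = 94 + 5a_B − 6a_A = 0, so a_A = 47/3 + (5/6)a_B.
The game is symmetric, so in equilibrium a_B = a_A: the reaction function gives (1/6)a_A = 47/3, hence a_A = 94.

94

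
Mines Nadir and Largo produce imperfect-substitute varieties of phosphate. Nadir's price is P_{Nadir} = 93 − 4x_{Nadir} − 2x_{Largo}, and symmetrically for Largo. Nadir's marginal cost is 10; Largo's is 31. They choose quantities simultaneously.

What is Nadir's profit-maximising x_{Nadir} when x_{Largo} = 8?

8.375

Mine Nadir's profit: π = x_{Nadir}(93 − 4x_{Nadir} − 2x_{Largo}) − 10x_{Nadir}.
∂π/∂x_{Nadir} = 83 − 8x_{Nadir} − 2x_{Largo} = 0 ⇒ x_{Nadir} = 10.375 − 0.25x_{Largo}.
At x_{Largo} = 8: x_{Nadir} = 10.375 − 0.25·8 = 8.375.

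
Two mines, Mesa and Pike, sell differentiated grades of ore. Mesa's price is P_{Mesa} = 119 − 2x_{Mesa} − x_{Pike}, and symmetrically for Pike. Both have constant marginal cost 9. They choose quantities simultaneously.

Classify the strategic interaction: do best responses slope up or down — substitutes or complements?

strategic substitutes

Mine Mesa's profit: π = x_{Mesa}(119 − 2x_{Mesa} − x_{Pike}) − 9x_{Mesa}.
∂π/∂x_{Mesa} = 110 − 4x_{Mesa} − x_{Pike} = 0 ⇒ x_{Mesa} = 27.5 − 0.25x_{Pike}.
The best-response slope dx_{Mesa}/dx_{Pike} = −0.25 < 0: the reaction function is downward-sloping, so the choices are strategic substitutes.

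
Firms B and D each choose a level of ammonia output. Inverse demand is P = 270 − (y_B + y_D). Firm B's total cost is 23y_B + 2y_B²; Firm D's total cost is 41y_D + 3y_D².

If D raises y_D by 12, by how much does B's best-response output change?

-2

Firm B's profit: π = y_B(270 − (y_B + y_D)) − 23y_B − 2y_B².
∂π/∂y_B = 247 − 6y_B − y_D = 0, so y_B = 247/6 − (1/6)y_D.
The reaction-function slope is −1/6, so a 12-unit rise in y_D moves y_B by −1/6 × 12 = −2. B's best response falls — the actions are strategic substitutes.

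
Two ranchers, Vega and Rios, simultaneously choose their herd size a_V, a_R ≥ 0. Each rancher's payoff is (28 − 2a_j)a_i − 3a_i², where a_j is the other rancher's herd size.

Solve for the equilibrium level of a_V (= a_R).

3.5

Vega's payoff is (28 − 2a_R)a_V − 3a_V².
∂π/∂a_V = 28 − 2a_R − 6a_V = 0, so a_V = 14/3 − (1/3)a_R.
Setting a_V = a_R in the reaction function: a_V = 14/3 − (1/3)a_V, so a_V = (14/3) / (4/3) = 3.5.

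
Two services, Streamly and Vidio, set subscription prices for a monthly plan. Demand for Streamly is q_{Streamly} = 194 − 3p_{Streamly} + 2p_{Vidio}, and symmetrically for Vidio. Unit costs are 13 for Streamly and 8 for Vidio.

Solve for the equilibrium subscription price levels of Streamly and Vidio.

57.3125, 55.4375

Streamly's profit: π = (p_{Streamly} − 13)(194 − 3p_{Streamly} + 2p_{Vidio}).
∂π/∂p_{Streamly} = 233 − 6p_{Streamly} + 2p_{Vidio} = 0 ⇒ p_{Streamly} = 233/6 + (1/3)p_{Vidio}.
Similarly p_{Vidio} = 109/3 + (1/3)p_{Streamly}.
Substituting the second reaction function into the first: p_{Streamly} = 233/6 + (1/3)(109/3 + (1/3)p_{Streamly}), which gives (8/9)p_{Streamly} = 917/18 ⇒ p_{Streamly} = 57.3125.
Then p_{Vidio} = 109/3 + (1/3)·57.3125 = 55.4375.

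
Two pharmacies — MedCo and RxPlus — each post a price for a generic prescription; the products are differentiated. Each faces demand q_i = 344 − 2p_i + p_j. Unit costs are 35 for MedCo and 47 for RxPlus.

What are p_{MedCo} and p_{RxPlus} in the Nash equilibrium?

MedCo's profit: π = (p_{MedCo} − 35)(344 − 2p_{MedCo} + p_{RxPlus}).
∂π/∂p_{MedCo} = 414 − 4p_{MedCo} + p_{RxPlus} = 0 ⇒ p_{MedCo} = 103.5 + 0.25p_{RxPlus}.
Similarly p_{RxPlus} = 109.5 + 0.25p_{MedCo}.
Solving the two reaction functions simultaneously: (1 − (0.25)(0.25))p_{MedCo} = 103.5 + 0.25·109.5, so 0.9375p_{MedCo} = 130.875 and p_{MedCo} = 139.6.
Then p_{RxPlus} = 109.5 + 0.25·139.6 = 144.4.

139.6, 144.4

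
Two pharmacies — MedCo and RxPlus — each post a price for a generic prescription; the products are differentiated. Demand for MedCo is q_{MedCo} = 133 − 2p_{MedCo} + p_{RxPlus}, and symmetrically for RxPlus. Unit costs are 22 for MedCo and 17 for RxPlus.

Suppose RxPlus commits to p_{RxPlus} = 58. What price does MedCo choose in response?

58.75

MedCo's profit: π = (p_{MedCo} − 22)(133 − 2p_{MedCo} + p_{RxPlus}).
∂π/∂p_{MedCo} = 177 − 4p_{MedCo} + p_{RxPlus} = 0 ⇒ p_{MedCo} = 44.25 + 0.25p_{RxPlus}.
At p_{RxPlus} = 58: p_{MedCo} = 44.25 + 0.25·58 = 58.75.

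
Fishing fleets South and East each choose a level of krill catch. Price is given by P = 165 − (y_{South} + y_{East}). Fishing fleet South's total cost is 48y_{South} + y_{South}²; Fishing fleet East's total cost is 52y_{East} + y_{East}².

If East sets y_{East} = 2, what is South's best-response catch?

28.75

Fishing fleet South's profit: π = y_{South}(165 − (y_{South} + y_{East})) − 48y_{South} − y_{South}².
∂π/∂y_{South} = 117 − 4y_{South} − y_{East} = 0, so y_{South} = 29.25 − 0.25y_{East}.
At y_{East} = 2: y_{South} = 29.25 − 0.25·2 = 28.75.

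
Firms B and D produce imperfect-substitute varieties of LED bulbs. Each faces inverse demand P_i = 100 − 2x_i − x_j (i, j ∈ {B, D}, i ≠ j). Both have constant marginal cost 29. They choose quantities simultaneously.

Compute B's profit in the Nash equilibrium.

Firm B's profit: π = x_B(100 − 2x_B − x_D) − 29x_B.
∂π/∂x_B = 71 − 4x_B − x_D = 0 ⇒ x_B = 17.75 − 0.25x_D.
By symmetry x_D = x_B; substituting into the reaction function, 1.25x_B = 17.75 and x_B = 14.2.
P_B = 100 − 2·14.2 − 14.2 = 57.4.
Profit = (57.4 − 29)·14.2 = 403.28.

403.28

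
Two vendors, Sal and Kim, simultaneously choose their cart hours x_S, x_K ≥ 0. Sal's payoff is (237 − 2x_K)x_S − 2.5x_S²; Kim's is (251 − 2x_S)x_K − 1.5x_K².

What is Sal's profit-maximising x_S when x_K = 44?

Expanding Sal's payoff: 237x_S − 2x_Kx_S − 2.5x_S².
∂π/∂x_S = 237 − 2x_K − 5x_S = 0, so x_S = 47.4 − 0.4x_K.
At x_K = 44: x_S = 47.4 − 0.4·44 = 29.8.

29.8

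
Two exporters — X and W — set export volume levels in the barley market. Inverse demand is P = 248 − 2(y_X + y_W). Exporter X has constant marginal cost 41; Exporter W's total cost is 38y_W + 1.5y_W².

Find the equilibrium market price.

126.75

Exporter X's profit: π = y_X(248 − 2(y_X + y_W)) − 41y_X.
∂π/∂y_X = 207 − 4y_X − 2y_W = 0, so y_X = 51.75 − 0.5y_W.
For W: ∂π/∂y_W = 210 − 7y_W − 2y_X = 0 ⇒ y_W = 30 − (2/7)y_X.
Solving the two reaction functions simultaneously: (1 − (−0.5)(−2/7))y_X = 51.75 − 0.5·30, so (6/7)y_X = 36.75 and y_X = 42.875.
Then y_W = 30 − (2/7)·42.875 = 17.75.
Equilibrium price: P = 248 − 2·60.625 = 126.75.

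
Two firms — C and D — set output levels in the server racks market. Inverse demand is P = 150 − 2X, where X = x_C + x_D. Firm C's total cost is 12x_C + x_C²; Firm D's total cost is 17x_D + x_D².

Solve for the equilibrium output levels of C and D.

Firm C's profit: π = x_C(150 − 2(x_C + x_D)) − 12x_C − x_C².
∂π/∂x_C = 138 − 6x_C − 2x_D = 0, so x_C = 23 − (1/3)x_D.
By the same steps for D: x_D = 133/6 − (1/3)x_C.
Solving the two reaction functions simultaneously: (1 − (−1/3)(−1/3))x_C = 23 − (1/3)·(133/6), so (8/9)x_C = 281/18 and x_C = 17.5625.
Then x_D = 133/6 − (1/3)·17.5625 = 16.3125.

17.5625, 16.3125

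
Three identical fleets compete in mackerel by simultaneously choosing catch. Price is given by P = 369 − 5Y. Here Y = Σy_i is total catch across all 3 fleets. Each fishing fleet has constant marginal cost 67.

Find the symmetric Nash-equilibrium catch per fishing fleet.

A representative fishing fleet's profit is π_i = y_i(369 − 5Y) − 67y_i, with Y = y_i + Σ_{j≠i} y_j.
First-order condition: 302 − 10y_i − 5Σ_{j≠i} y_j = 0.
In a symmetric equilibrium every fishing fleet chooses the same y, so Σ_{j≠i} y_j = 2y. The condition becomes 302 − 20y = 0, giving y = 302/20 = 15.1.

15.1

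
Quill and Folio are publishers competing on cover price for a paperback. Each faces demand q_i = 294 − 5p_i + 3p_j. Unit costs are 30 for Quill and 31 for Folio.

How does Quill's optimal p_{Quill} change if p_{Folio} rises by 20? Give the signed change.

Quill's profit: π = (p_{Quill} − 30)(294 − 5p_{Quill} + 3p_{Folio}).
∂π/∂p_{Quill} = 444 − 10p_{Quill} + 3p_{Folio} = 0 ⇒ p_{Quill} = 44.4 + 0.3p_{Folio}.
The reaction-function slope is 0.3, so a 20-unit rise in p_{Folio} moves p_{Quill} by 0.3 × 20 = 6. Quill's best response rises — the actions are strategic complements.

6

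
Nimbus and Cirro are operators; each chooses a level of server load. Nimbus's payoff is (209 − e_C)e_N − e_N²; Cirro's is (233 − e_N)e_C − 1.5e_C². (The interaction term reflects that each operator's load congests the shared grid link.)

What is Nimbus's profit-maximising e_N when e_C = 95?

Expanding Nimbus's payoff: 209e_N − e_Ce_N − e_N².
∂π/∂e_N = 209 − e_C − 2e_N = 0, so e_N = 104.5 − 0.5e_C.
At e_C = 95: e_N = 104.5 − 0.5·95 = 57.

57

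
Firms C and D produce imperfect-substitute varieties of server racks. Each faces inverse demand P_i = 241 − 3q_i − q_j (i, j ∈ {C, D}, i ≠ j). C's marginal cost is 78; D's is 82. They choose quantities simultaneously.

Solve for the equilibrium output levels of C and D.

23.4, 22.6

Firm C's profit: π = q_C(241 − 3q_C − q_D) − 78q_C.
∂π/∂q_C = 163 − 6q_C − q_D = 0 ⇒ q_C = 163/6 − (1/6)q_D.
Similarly q_D = 26.5 − (1/6)q_C.
Solving the two reaction functions simultaneously: (1 − (−1/6)(−1/6))q_C = 163/6 − (1/6)·26.5, so (35/36)q_C = 22.75 and q_C = 23.4.
Then q_D = 26.5 − (1/6)·23.4 = 22.6.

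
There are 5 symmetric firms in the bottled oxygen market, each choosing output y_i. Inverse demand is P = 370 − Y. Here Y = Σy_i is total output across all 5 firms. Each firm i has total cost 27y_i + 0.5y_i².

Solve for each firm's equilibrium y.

49

A representative firm's profit is π_i = y_i(370 − Y) − 27y_i − 0.5y_i², with Y = y_i + Σ_{j≠i} y_j.
First-order condition: 343 − 3y_i − Σ_{j≠i} y_j = 0.
With identical firms, set every y_j = y: then 343 − 3y − 4y = 0, i.e. y = 343/7 = 49.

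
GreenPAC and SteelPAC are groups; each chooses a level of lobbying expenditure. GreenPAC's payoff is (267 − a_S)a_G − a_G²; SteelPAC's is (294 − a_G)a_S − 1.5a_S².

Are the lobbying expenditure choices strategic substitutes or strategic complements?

Expanding GreenPAC's payoff: 267a_G − a_Sa_G − a_G².
∂π/∂a_G = 267 − a_S − 2a_G = 0, so a_G = 133.5 − 0.5a_S.
The best-response slope da_G/da_S = −0.5 < 0: the reaction function is downward-sloping, so the choices are strategic substitutes.

strategic substitutes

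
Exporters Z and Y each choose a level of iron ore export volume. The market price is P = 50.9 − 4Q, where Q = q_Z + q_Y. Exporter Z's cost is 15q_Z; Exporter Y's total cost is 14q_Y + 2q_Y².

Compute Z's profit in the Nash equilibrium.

Exporter Z's profit: π = q_Z(50.9 − 4(q_Z + q_Y)) − 15q_Z.
∂π/∂q_Z = 35.9 − 8q_Z − 4q_Y = 0, so q_Z = 4.4875 − 0.5q_Y.
For Y: ∂π/∂q_Y = 36.9 − 12q_Y − 4q_Z = 0 ⇒ q_Y = 3.075 − (1/3)q_Z.
Plugging q_Y into Z's best response: q_Z = 4.4875 − 0.5(3.075 − (1/3)q_Z) ⇒ (5/6)q_Z = 2.95, so q_Z = 3.54.
Then q_Y = 3.075 − (1/3)·3.54 = 1.895.
Price P = 50.9 − 4·5.435 = 29.16.
Z's profit: (29.16 − 15)·3.54 = 50.1264.

50.1264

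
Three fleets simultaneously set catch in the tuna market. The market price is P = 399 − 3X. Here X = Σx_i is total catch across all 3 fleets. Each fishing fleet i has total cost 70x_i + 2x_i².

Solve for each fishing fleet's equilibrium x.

A representative fishing fleet's profit is π_i = x_i(399 − 3X) − 70x_i − 2x_i², with X = x_i + Σ_{j≠i} x_j.
First-order condition: 329 − 10x_i − 3Σ_{j≠i} x_j = 0.
Imposing symmetry (x_j = x for all j) turns Σ_{j≠i} x_j into 2x, so 329 = 16x and x = 20.5625.

20.5625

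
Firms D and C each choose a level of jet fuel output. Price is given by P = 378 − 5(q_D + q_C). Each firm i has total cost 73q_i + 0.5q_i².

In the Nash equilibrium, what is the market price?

Firm D's profit: π = q_D(378 − 5(q_D + q_C)) − 73q_D − 0.5q_D².
∂π/∂q_D = 305 − 11q_D − 5q_C = 0, so q_D = 305/11 − (5/11)q_C.
By symmetry q_C = q_D; substituting into the reaction function, (16/11)q_D = 305/11 and q_D = 19.0625.
Equilibrium price: P = 378 − 5·38.125 = 187.375.

187.375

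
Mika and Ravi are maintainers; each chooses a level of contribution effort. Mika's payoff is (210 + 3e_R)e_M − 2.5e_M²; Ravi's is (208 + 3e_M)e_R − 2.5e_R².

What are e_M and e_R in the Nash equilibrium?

Expanding Mika's payoff: 210e_M + 3e_Re_M − 2.5e_M².
∂π/∂e_M = 210 + 3e_R − 5e_M = 0, so e_M = 42 + 0.6e_R.
Likewise for Ravi: e_R = 41.6 + 0.6e_M.
Solving the two reaction functions simultaneously: (1 − (0.6)(0.6))e_M = 42 + 0.6·41.6, so 0.64e_M = 66.96 and e_M = 104.625.
Then e_R = 41.6 + 0.6·104.625 = 104.375.

104.625, 104.375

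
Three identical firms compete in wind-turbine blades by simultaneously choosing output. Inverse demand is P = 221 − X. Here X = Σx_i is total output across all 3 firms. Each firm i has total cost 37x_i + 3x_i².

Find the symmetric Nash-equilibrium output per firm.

18.4

A representative firm's profit is π_i = x_i(221 − X) − 37x_i − 3x_i², with X = x_i + Σ_{j≠i} x_j.
First-order condition: 184 − 8x_i − Σ_{j≠i} x_j = 0.
Imposing symmetry (x_j = x for all j) turns Σ_{j≠i} x_j into 2x, so 184 = 10x and x = 18.4.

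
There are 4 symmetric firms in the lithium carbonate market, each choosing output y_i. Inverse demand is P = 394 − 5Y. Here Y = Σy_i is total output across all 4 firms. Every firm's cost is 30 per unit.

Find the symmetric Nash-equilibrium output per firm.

14.56

A representative firm's profit is π_i = y_i(394 − 5Y) − 30y_i, with Y = y_i + Σ_{j≠i} y_j.
First-order condition: 364 − 10y_i − 5Σ_{j≠i} y_j = 0.
With identical firms, set every y_j = y: then 364 − 10y − 15y = 0, i.e. y = 364/25 = 14.56.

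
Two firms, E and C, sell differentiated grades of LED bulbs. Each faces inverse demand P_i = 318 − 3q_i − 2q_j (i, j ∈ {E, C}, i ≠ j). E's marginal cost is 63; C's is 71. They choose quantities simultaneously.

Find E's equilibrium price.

Firm E's profit: π = q_E(318 − 3q_E − 2q_C) − 63q_E.
∂π/∂q_E = 255 − 6q_E − 2q_C = 0 ⇒ q_E = 42.5 − (1/3)q_C.
Similarly q_C = 247/6 − (1/3)q_E.
Plugging q_C into E's best response: q_E = 42.5 − (1/3)(247/6 − (1/3)q_E) ⇒ (8/9)q_E = 259/9, so q_E = 32.375.
Then q_C = 247/6 − (1/3)·32.375 = 30.375.
P_E = 318 − 3·32.375 − 2·30.375 = 160.125.

160.125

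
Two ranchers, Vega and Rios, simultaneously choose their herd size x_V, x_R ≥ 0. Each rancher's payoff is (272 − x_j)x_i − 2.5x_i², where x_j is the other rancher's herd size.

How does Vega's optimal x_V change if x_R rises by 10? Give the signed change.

Vega's payoff is (272 − x_R)x_V − 2.5x_V².
∂π/∂x_V = 272 − x_R − 5x_V = 0, so x_V = 54.4 − 0.2x_R.
The reaction-function slope is −0.2, so a 10-unit rise in x_R moves x_V by −0.2 × 10 = −2. Vega's best response falls — the actions are strategic substitutes.

-2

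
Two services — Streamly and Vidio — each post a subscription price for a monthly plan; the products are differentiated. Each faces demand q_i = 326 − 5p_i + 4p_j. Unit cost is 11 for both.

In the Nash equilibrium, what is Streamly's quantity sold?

Streamly's profit: π = (p_{Streamly} − 11)(326 − 5p_{Streamly} + 4p_{Vidio}).
∂π/∂p_{Streamly} = 381 − 10p_{Streamly} + 4p_{Vidio} = 0 ⇒ p_{Streamly} = 38.1 + 0.4p_{Vidio}.
By symmetry p_{Vidio} = p_{Streamly}; substituting into the reaction function, 0.6p_{Streamly} = 38.1 and p_{Streamly} = 63.5.
q_{Streamly} = 326 − 5·63.5 + 4·63.5 = 262.5.

262.5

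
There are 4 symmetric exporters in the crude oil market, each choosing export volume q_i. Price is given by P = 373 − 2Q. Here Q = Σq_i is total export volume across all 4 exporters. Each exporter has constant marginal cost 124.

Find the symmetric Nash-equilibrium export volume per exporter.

A representative exporter's profit is π_i = q_i(373 − 2Q) − 124q_i, with Q = q_i + Σ_{j≠i} q_j.
First-order condition: 249 − 4q_i − 2Σ_{j≠i} q_j = 0.
With identical exporters, set every q_j = q: then 249 − 4q − 6q = 0, i.e. q = 249/10 = 24.9.

24.9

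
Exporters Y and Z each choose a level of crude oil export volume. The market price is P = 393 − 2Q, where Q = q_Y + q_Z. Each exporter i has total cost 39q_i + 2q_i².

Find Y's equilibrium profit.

5012.64

Exporter Y's profit: π = q_Y(393 − 2(q_Y + q_Z)) − 39q_Y − 2q_Y².
∂π/∂q_Y = 354 − 8q_Y − 2q_Z = 0, so q_Y = 44.25 − 0.25q_Z.
By symmetry q_Z = q_Y; substituting into the reaction function, 1.25q_Y = 44.25 and q_Y = 35.4.
Price P = 393 − 2·70.8 = 251.4.
Y's profit: (251.4 − 39)·35.4 − 2(35.4)² = 5012.64.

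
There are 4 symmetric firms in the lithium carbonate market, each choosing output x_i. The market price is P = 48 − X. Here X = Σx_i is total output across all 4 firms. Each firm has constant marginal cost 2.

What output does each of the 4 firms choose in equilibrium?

A representative firm's profit is π_i = x_i(48 − X) − 2x_i, with X = x_i + Σ_{j≠i} x_j.
First-order condition: 46 − 2x_i − Σ_{j≠i} x_j = 0.
Imposing symmetry (x_j = x for all j) turns Σ_{j≠i} x_j into 3x, so 46 = 5x and x = 9.2.

9.2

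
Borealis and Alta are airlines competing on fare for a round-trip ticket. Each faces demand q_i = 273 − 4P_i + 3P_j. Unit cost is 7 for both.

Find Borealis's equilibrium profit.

Borealis's profit: π = (P_{Borealis} − 7)(273 − 4P_{Borealis} + 3P_{Alta}).
∂π/∂P_{Borealis} = 301 − 8P_{Borealis} + 3P_{Alta} = 0 ⇒ P_{Borealis} = 37.625 + 0.375P_{Alta}.
Setting P_{Borealis} = P_{Alta} in the reaction function: P_{Borealis} = 37.625 + 0.375P_{Borealis}, so P_{Borealis} = 37.625 / 0.625 = 60.2.
q_{Borealis} = 273 − 4·60.2 + 3·60.2 = 212.8.
Profit = (60.2 − 7)·212.8 = 11320.96.

11320.96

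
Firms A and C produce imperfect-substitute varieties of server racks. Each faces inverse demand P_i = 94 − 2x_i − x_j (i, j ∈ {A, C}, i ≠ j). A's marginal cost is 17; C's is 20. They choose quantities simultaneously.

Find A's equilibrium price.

48.2

Firm A's profit: π = x_A(94 − 2x_A − x_C) − 17x_A.
∂π/∂x_A = 77 − 4x_A − x_C = 0 ⇒ x_A = 19.25 − 0.25x_C.
Similarly x_C = 18.5 − 0.25x_A.
Substituting the second reaction function into the first: x_A = 19.25 − 0.25(18.5 − 0.25x_A), which gives 0.9375x_A = 14.625 ⇒ x_A = 15.6.
Then x_C = 18.5 − 0.25·15.6 = 14.6.
P_A = 94 − 2·15.6 − 14.6 = 48.2.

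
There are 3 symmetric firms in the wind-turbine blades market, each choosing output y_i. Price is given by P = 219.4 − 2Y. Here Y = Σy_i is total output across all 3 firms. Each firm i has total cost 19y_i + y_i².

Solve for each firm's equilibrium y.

20.04

A representative firm's profit is π_i = y_i(219.4 − 2Y) − 19y_i − y_i², with Y = y_i + Σ_{j≠i} y_j.
First-order condition: 200.4 − 6y_i − 2Σ_{j≠i} y_j = 0.
With identical firms, set every y_j = y: then 200.4 − 6y − 4y = 0, i.e. y = 200.4/10 = 20.04.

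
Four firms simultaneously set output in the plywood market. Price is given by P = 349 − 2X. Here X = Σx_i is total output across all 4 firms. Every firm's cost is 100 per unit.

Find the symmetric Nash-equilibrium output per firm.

24.9

A representative firm's profit is π_i = x_i(349 − 2X) − 100x_i, with X = x_i + Σ_{j≠i} x_j.
First-order condition: 249 − 4x_i − 2Σ_{j≠i} x_j = 0.
In a symmetric equilibrium every firm chooses the same x, so Σ_{j≠i} x_j = 3x. The condition becomes 249 − 10x = 0, giving x = 249/10 = 24.9.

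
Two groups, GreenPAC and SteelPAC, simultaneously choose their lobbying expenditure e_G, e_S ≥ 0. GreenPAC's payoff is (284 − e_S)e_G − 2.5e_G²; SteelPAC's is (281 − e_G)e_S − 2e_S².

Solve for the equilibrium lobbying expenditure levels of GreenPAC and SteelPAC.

Expanding GreenPAC's payoff: 284e_G − e_Se_G − 2.5e_G².
∂π/∂e_G = 284 − e_S − 5e_G = 0, so e_G = 56.8 − 0.2e_S.
Likewise for SteelPAC: e_S = 70.25 − 0.25e_G.
Substituting the second reaction function into the first: e_G = 56.8 − 0.2(70.25 − 0.25e_G), which gives 0.95e_G = 42.75 ⇒ e_G = 45.
Then e_S = 70.25 − 0.25·45 = 59.

45, 59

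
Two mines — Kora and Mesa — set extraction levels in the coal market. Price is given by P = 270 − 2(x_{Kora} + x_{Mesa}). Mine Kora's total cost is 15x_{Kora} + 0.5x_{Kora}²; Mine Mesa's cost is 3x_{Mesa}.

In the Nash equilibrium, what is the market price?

Mine Kora's profit: π = x_{Kora}(270 − 2(x_{Kora} + x_{Mesa})) − 15x_{Kora} − 0.5x_{Kora}².
∂π/∂x_{Kora} = 255 − 5x_{Kora} − 2x_{Mesa} = 0, so x_{Kora} = 51 − 0.4x_{Mesa}.
For Mesa: ∂π/∂x_{Mesa} = 267 − 4x_{Mesa} − 2x_{Kora} = 0 ⇒ x_{Mesa} = 66.75 − 0.5x_{Kora}.
Plugging x_{Mesa} into Kora's best response: x_{Kora} = 51 − 0.4(66.75 − 0.5x_{Kora}) ⇒ 0.8x_{Kora} = 24.3, so x_{Kora} = 30.375.
Then x_{Mesa} = 66.75 − 0.5·30.375 = 51.5625.
Equilibrium price: P = 270 − 2·81.9375 = 106.125.

106.125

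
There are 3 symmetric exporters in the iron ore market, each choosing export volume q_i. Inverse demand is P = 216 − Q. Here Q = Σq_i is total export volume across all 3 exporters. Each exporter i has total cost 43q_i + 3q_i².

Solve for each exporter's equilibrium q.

A representative exporter's profit is π_i = q_i(216 − Q) − 43q_i − 3q_i², with Q = q_i + Σ_{j≠i} q_j.
First-order condition: 173 − 8q_i − Σ_{j≠i} q_j = 0.
Imposing symmetry (q_j = q for all j) turns Σ_{j≠i} q_j into 2q, so 173 = 10q and q = 17.3.

17.3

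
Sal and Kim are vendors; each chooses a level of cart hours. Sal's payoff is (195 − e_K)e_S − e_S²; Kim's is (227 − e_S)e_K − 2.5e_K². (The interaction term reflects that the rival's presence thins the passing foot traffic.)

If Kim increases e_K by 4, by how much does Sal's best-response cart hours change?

-2

Expanding Sal's payoff: 195e_S − e_Ke_S − e_S².
∂π/∂e_S = 195 − e_K − 2e_S = 0, so e_S = 97.5 − 0.5e_K.
The reaction-function slope is −0.5, so a 4-unit rise in e_K moves e_S by −0.5 × 4 = −2. Sal's best response falls — the actions are strategic substitutes.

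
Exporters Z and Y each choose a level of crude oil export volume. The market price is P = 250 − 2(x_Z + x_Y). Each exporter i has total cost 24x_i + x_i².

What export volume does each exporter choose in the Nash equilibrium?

Exporter Z's profit: π = x_Z(250 − 2(x_Z + x_Y)) − 24x_Z − x_Z².
∂π/∂x_Z = 226 − 6x_Z − 2x_Y = 0, so x_Z = 113/3 − (1/3)x_Y.
The game is symmetric, so in equilibrium x_Y = x_Z: the reaction function gives (4/3)x_Z = 113/3, hence x_Z = 28.25.

28.25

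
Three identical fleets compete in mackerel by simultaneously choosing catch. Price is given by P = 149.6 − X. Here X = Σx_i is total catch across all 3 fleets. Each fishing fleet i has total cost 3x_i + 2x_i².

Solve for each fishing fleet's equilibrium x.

18.325

A representative fishing fleet's profit is π_i = x_i(149.6 − X) − 3x_i − 2x_i², with X = x_i + Σ_{j≠i} x_j.
First-order condition: 146.6 − 6x_i − Σ_{j≠i} x_j = 0.
With identical fishing fleets, set every x_j = x: then 146.6 − 6x − 2x = 0, i.e. x = 146.6/8 = 18.325.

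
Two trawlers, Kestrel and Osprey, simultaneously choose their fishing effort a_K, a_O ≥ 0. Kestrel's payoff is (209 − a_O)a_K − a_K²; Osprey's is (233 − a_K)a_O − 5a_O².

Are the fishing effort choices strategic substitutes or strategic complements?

Expanding Kestrel's payoff: 209a_K − a_Oa_K − a_K².
∂π/∂a_K = 209 − a_O − 2a_K = 0, so a_K = 104.5 − 0.5a_O.
The best-response slope da_K/da_O = −0.5 < 0: the reaction function is downward-sloping, so the choices are strategic substitutes.

strategic substitutes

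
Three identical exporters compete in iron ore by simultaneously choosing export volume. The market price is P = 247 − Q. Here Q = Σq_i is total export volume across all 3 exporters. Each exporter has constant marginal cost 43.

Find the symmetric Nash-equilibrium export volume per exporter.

A representative exporter's profit is π_i = q_i(247 − Q) − 43q_i, with Q = q_i + Σ_{j≠i} q_j.
First-order condition: 204 − 2q_i − Σ_{j≠i} q_j = 0.
With identical exporters, set every q_j = q: then 204 − 2q − 2q = 0, i.e. q = 204/4 = 51.

51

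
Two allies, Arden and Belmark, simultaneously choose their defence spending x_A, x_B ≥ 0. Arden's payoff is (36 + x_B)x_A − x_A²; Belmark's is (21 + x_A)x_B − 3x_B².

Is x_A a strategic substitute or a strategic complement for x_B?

strategic complements

Expanding Arden's payoff: 36x_A + x_Bx_A − x_A².
∂π/∂x_A = 36 + x_B − 2x_A = 0, so x_A = 18 + 0.5x_B.
The best-response slope dx_A/dx_B = 0.5 > 0: the reaction function is upward-sloping, so the choices are strategic complements.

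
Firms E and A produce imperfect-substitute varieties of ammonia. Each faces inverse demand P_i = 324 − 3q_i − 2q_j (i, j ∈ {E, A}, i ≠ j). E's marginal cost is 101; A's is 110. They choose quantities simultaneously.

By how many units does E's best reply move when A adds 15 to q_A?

-5

Firm E's profit: π = q_E(324 − 3q_E − 2q_A) − 101q_E.
∂π/∂q_E = 223 − 6q_E − 2q_A = 0 ⇒ q_E = 223/6 − (1/3)q_A.
The reaction-function slope is −1/3, so a 15-unit rise in q_A moves q_E by −1/3 × 15 = −5. E's best response falls — the actions are strategic substitutes.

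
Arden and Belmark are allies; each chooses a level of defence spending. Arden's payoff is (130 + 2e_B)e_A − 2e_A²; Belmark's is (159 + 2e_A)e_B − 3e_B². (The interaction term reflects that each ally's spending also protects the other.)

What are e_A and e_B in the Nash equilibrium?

Expanding Arden's payoff: 130e_A + 2e_Be_A − 2e_A².
∂π/∂e_A = 130 + 2e_B − 4e_A = 0, so e_A = 32.5 + 0.5e_B.
Likewise for Belmark: e_B = 26.5 + (1/3)e_A.
Substituting the second reaction function into the first: e_A = 32.5 + 0.5(26.5 + (1/3)e_A), which gives (5/6)e_A = 45.75 ⇒ e_A = 54.9.
Then e_B = 26.5 + (1/3)·54.9 = 44.8.

54.9, 44.8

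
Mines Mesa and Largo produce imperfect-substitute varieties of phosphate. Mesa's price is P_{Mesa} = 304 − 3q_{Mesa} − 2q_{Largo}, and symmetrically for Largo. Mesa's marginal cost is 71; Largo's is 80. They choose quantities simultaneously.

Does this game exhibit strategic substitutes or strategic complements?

strategic substitutes

Mine Mesa's profit: π = q_{Mesa}(304 − 3q_{Mesa} − 2q_{Largo}) − 71q_{Mesa}.
∂π/∂q_{Mesa} = 233 − 6q_{Mesa} − 2q_{Largo} = 0 ⇒ q_{Mesa} = 233/6 − (1/3)q_{Largo}.
The best-response slope dq_{Mesa}/dq_{Largo} = −1/3 < 0: the reaction function is downward-sloping, so the choices are strategic substitutes.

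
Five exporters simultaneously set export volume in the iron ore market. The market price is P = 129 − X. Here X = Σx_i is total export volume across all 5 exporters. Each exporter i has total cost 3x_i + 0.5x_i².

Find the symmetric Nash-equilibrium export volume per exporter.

A representative exporter's profit is π_i = x_i(129 − X) − 3x_i − 0.5x_i², with X = x_i + Σ_{j≠i} x_j.
First-order condition: 126 − 3x_i − Σ_{j≠i} x_j = 0.
Imposing symmetry (x_j = x for all j) turns Σ_{j≠i} x_j into 4x, so 126 = 7x and x = 18.

18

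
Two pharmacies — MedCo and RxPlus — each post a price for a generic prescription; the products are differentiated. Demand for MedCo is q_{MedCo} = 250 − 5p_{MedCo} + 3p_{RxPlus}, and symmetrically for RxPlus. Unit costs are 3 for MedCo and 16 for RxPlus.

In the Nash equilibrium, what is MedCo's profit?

MedCo's profit: π = (p_{MedCo} − 3)(250 − 5p_{MedCo} + 3p_{RxPlus}).
∂π/∂p_{MedCo} = 265 − 10p_{MedCo} + 3p_{RxPlus} = 0 ⇒ p_{MedCo} = 26.5 + 0.3p_{RxPlus}.
Similarly p_{RxPlus} = 33 + 0.3p_{MedCo}.
Plugging p_{RxPlus} into MedCo's best response: p_{MedCo} = 26.5 + 0.3(33 + 0.3p_{MedCo}) ⇒ 0.91p_{MedCo} = 36.4, so p_{MedCo} = 40.
Then p_{RxPlus} = 33 + 0.3·40 = 45.
q_{MedCo} = 250 − 5·40 + 3·45 = 185.
Profit = (40 − 3)·185 = 6845.

6845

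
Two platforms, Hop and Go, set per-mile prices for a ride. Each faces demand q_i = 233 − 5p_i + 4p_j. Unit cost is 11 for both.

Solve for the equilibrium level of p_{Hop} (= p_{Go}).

48

Hop's profit: π = (p_{Hop} − 11)(233 − 5p_{Hop} + 4p_{Go}).
∂π/∂p_{Hop} = 288 − 10p_{Hop} + 4p_{Go} = 0 ⇒ p_{Hop} = 28.8 + 0.4p_{Go}.
The game is symmetric, so in equilibrium p_{Go} = p_{Hop}: the reaction function gives 0.6p_{Hop} = 28.8, hence p_{Hop} = 48.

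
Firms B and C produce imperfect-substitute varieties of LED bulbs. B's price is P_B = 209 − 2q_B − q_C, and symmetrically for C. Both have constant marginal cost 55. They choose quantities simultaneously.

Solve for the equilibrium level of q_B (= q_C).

Firm B's profit: π = q_B(209 − 2q_B − q_C) − 55q_B.
∂π/∂q_B = 154 − 4q_B − q_C = 0 ⇒ q_B = 38.5 − 0.25q_C.
The game is symmetric, so in equilibrium q_C = q_B: the reaction function gives 1.25q_B = 38.5, hence q_B = 30.8.

30.8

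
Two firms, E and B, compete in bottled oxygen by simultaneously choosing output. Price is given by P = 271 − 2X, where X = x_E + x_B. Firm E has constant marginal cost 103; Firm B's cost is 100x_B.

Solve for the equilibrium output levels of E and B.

Firm E's profit: π = x_E(271 − 2(x_E + x_B)) − 103x_E.
∂π/∂x_E = 168 − 4x_E − 2x_B = 0, so x_E = 42 − 0.5x_B.
By the same steps for B: x_B = 42.75 − 0.5x_E.
Substituting the second reaction function into the first: x_E = 42 − 0.5(42.75 − 0.5x_E), which gives 0.75x_E = 20.625 ⇒ x_E = 27.5.
Then x_B = 42.75 − 0.5·27.5 = 29.

27.5, 29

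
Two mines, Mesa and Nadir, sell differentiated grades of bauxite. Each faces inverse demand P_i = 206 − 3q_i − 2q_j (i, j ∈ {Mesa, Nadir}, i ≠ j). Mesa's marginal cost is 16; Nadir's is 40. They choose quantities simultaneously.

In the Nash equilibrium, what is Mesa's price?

91.75

Mine Mesa's profit: π = q_{Mesa}(206 − 3q_{Mesa} − 2q_{Nadir}) − 16q_{Mesa}.
∂π/∂q_{Mesa} = 190 − 6q_{Mesa} − 2q_{Nadir} = 0 ⇒ q_{Mesa} = 95/3 − (1/3)q_{Nadir}.
Similarly q_{Nadir} = 83/3 − (1/3)q_{Mesa}.
Solving the two reaction functions simultaneously: (1 − (−1/3)(−1/3))q_{Mesa} = 95/3 − (1/3)·(83/3), so (8/9)q_{Mesa} = 202/9 and q_{Mesa} = 25.25.
Then q_{Nadir} = 83/3 − (1/3)·25.25 = 19.25.
P_{Mesa} = 206 − 3·25.25 − 2·19.25 = 91.75.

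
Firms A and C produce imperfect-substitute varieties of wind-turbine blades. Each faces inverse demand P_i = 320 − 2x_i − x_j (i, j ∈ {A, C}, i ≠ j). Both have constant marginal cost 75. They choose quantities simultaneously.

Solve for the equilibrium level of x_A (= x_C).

Firm A's profit: π = x_A(320 − 2x_A − x_C) − 75x_A.
∂π/∂x_A = 245 − 4x_A − x_C = 0 ⇒ x_A = 61.25 − 0.25x_C.
By symmetry x_C = x_A; substituting into the reaction function, 1.25x_A = 61.25 and x_A = 49.

49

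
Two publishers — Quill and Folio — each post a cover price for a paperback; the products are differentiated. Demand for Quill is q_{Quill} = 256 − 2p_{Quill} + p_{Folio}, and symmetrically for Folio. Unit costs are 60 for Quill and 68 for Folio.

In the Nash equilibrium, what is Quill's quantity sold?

132.8

Quill's profit: π = (p_{Quill} − 60)(256 − 2p_{Quill} + p_{Folio}).
∂π/∂p_{Quill} = 376 − 4p_{Quill} + p_{Folio} = 0 ⇒ p_{Quill} = 94 + 0.25p_{Folio}.
Similarly p_{Folio} = 98 + 0.25p_{Quill}.
Solving the two reaction functions simultaneously: (1 − (0.25)(0.25))p_{Quill} = 94 + 0.25·98, so 0.9375p_{Quill} = 118.5 and p_{Quill} = 126.4.
Then p_{Folio} = 98 + 0.25·126.4 = 129.6.
q_{Quill} = 256 − 2·126.4 + 129.6 = 132.8.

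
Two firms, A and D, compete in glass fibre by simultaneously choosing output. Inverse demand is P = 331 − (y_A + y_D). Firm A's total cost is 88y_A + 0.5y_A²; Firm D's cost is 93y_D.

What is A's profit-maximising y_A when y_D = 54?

Firm A's profit: π = y_A(331 − (y_A + y_D)) − 88y_A − 0.5y_A².
∂π/∂y_A = 243 − 3y_A − y_D = 0, so y_A = 81 − (1/3)y_D.
At y_D = 54: y_A = 81 − (1/3)·54 = 63.

63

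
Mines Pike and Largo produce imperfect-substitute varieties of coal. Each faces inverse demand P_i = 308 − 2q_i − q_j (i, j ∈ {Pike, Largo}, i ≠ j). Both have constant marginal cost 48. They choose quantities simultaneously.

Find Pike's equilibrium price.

152

Mine Pike's profit: π = q_{Pike}(308 − 2q_{Pike} − q_{Largo}) − 48q_{Pike}.
∂π/∂q_{Pike} = 260 − 4q_{Pike} − q_{Largo} = 0 ⇒ q_{Pike} = 65 − 0.25q_{Largo}.
By symmetry q_{Largo} = q_{Pike}; substituting into the reaction function, 1.25q_{Pike} = 65 and q_{Pike} = 52.
P_{Pike} = 308 − 2·52 − 52 = 152.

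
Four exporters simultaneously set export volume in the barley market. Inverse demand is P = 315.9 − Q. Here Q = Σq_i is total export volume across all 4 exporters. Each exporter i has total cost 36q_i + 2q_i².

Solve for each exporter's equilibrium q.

31.1

A representative exporter's profit is π_i = q_i(315.9 − Q) − 36q_i − 2q_i², with Q = q_i + Σ_{j≠i} q_j.
First-order condition: 279.9 − 6q_i − Σ_{j≠i} q_j = 0.
With identical exporters, set every q_j = q: then 279.9 − 6q − 3q = 0, i.e. q = 279.9/9 = 31.1.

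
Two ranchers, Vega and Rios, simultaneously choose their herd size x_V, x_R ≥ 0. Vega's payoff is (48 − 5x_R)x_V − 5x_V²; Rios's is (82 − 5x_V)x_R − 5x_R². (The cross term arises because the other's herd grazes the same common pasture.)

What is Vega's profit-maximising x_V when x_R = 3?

Expanding Vega's payoff: 48x_V − 5x_Rx_V − 5x_V².
∂π/∂x_V = 48 − 5x_R − 10x_V = 0, so x_V = 4.8 − 0.5x_R.
At x_R = 3: x_V = 4.8 − 0.5·3 = 3.3.

3.3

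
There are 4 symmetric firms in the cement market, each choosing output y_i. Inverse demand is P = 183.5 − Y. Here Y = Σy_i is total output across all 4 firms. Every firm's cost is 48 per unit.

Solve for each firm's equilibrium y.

27.1

A representative firm's profit is π_i = y_i(183.5 − Y) − 48y_i, with Y = y_i + Σ_{j≠i} y_j.
First-order condition: 135.5 − 2y_i − Σ_{j≠i} y_j = 0.
In a symmetric equilibrium every firm chooses the same y, so Σ_{j≠i} y_j = 3y. The condition becomes 135.5 − 5y = 0, giving y = 135.5/5 = 27.1.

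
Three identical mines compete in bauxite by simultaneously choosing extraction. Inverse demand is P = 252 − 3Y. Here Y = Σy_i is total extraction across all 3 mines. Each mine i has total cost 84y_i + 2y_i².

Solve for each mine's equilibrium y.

A representative mine's profit is π_i = y_i(252 − 3Y) − 84y_i − 2y_i², with Y = y_i + Σ_{j≠i} y_j.
First-order condition: 168 − 10y_i − 3Σ_{j≠i} y_j = 0.
With identical mines, set every y_j = y: then 168 − 10y − 6y = 0, i.e. y = 168/16 = 10.5.

10.5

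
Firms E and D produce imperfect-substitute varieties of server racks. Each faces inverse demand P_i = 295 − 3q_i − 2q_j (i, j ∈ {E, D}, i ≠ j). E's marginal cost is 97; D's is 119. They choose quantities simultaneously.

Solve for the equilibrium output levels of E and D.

Firm E's profit: π = q_E(295 − 3q_E − 2q_D) − 97q_E.
∂π/∂q_E = 198 − 6q_E − 2q_D = 0 ⇒ q_E = 33 − (1/3)q_D.
Similarly q_D = 88/3 − (1/3)q_E.
Substituting the second reaction function into the first: q_E = 33 − (1/3)(88/3 − (1/3)q_E), which gives (8/9)q_E = 209/9 ⇒ q_E = 26.125.
Then q_D = 88/3 − (1/3)·26.125 = 20.625.

26.125, 20.625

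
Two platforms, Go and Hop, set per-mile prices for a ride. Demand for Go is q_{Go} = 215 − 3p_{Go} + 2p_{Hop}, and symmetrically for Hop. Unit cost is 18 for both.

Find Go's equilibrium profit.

Go's profit: π = (p_{Go} − 18)(215 − 3p_{Go} + 2p_{Hop}).
∂π/∂p_{Go} = 269 − 6p_{Go} + 2p_{Hop} = 0 ⇒ p_{Go} = 269/6 + (1/3)p_{Hop}.
Setting p_{Go} = p_{Hop} in the reaction function: p_{Go} = 269/6 + (1/3)p_{Go}, so p_{Go} = (269/6) / (2/3) = 67.25.
q_{Go} = 215 − 3·67.25 + 2·67.25 = 147.75.
Profit = (67.25 − 18)·147.75 = 7276.6875.

7276.6875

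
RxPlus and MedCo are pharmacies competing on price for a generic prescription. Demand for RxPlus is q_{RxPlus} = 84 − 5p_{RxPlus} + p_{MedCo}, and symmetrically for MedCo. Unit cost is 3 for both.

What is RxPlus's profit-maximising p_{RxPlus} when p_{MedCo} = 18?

RxPlus's profit: π = (p_{RxPlus} − 3)(84 − 5p_{RxPlus} + p_{MedCo}).
∂π/∂p_{RxPlus} = 99 − 10p_{RxPlus} + p_{MedCo} = 0 ⇒ p_{RxPlus} = 9.9 + 0.1p_{MedCo}.
At p_{MedCo} = 18: p_{RxPlus} = 9.9 + 0.1·18 = 11.7.

11.7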